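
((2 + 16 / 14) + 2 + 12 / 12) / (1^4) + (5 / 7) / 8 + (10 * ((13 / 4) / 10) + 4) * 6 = 2785 / 56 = 49.73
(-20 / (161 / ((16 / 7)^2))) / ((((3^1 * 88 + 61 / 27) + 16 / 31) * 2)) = -0.00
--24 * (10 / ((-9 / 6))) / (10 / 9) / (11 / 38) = -5472 / 11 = -497.45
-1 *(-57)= 57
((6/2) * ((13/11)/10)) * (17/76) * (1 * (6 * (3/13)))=459/4180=0.11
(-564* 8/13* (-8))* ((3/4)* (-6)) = -162432/13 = -12494.77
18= 18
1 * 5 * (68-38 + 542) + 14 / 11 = 31474 / 11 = 2861.27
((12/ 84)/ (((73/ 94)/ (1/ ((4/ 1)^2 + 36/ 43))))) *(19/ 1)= 38399/ 184982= 0.21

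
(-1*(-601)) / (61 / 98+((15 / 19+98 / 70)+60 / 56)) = 154.76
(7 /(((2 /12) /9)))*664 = 250992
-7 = -7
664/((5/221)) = 146744/5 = 29348.80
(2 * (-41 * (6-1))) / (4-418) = 205 / 207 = 0.99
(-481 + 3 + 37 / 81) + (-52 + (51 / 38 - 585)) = -3426433 / 3078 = -1113.20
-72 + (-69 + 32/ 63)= -8851/ 63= -140.49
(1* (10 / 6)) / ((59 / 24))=0.68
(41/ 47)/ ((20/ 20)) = 0.87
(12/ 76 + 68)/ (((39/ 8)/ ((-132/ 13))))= -455840/ 3211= -141.96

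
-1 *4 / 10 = -2 / 5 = -0.40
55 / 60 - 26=-301 / 12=-25.08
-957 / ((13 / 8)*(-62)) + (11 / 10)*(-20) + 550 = 216612 / 403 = 537.50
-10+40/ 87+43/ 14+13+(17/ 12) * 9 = 46969/ 2436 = 19.28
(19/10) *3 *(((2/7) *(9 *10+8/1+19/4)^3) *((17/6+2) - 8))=-25062977691/4480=-5594414.66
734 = 734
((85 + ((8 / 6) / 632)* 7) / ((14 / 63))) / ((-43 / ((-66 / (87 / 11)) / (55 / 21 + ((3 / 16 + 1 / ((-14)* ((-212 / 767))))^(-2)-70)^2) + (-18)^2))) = -2473136789256457688280888747 / 857960599483459101430006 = -2882.58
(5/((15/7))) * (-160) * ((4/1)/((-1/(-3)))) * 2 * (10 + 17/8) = -108640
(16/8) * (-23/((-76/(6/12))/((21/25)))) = 483/1900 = 0.25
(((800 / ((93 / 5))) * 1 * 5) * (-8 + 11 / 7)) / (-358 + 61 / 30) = 9000000 / 2317343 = 3.88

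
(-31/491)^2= 961/241081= 0.00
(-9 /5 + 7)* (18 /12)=39 /5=7.80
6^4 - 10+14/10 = 6437/5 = 1287.40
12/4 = 3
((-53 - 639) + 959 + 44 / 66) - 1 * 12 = 767 / 3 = 255.67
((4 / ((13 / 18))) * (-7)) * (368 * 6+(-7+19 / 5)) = -427392 / 5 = -85478.40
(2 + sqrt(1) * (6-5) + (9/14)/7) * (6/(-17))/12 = -303/3332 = -0.09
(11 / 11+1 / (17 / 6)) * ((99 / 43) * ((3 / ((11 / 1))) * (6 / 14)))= 1863 / 5117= 0.36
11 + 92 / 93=1115 / 93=11.99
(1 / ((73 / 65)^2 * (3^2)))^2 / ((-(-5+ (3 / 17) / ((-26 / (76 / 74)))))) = 145964560625 / 94177143424782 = 0.00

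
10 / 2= 5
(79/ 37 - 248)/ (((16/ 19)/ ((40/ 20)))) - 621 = -356659/ 296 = -1204.93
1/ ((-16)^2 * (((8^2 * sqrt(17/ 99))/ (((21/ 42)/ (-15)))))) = -sqrt(187)/ 2785280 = -0.00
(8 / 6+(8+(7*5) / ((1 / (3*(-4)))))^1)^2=1517824 / 9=168647.11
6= 6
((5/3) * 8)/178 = 20/267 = 0.07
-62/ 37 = -1.68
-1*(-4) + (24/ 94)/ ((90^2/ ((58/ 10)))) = 634529/ 158625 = 4.00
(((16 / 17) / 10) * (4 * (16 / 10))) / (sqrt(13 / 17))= 256 * sqrt(221) / 5525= 0.69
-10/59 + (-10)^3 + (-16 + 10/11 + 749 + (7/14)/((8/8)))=-344957/1298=-265.76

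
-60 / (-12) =5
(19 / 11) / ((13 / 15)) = 285 / 143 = 1.99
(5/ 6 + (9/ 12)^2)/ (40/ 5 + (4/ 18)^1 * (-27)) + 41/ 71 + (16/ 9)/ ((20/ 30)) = 26869/ 6816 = 3.94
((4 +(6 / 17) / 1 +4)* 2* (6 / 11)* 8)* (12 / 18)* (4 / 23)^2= 145408 / 98923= 1.47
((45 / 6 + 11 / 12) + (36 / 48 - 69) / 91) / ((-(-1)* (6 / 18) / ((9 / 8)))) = 207 / 8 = 25.88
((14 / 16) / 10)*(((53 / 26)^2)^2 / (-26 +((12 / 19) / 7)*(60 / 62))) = -227727172141 / 3905792151040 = -0.06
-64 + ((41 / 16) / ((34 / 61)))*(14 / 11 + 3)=-265429 / 5984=-44.36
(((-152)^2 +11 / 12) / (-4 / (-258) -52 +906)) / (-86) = -277259 / 881344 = -0.31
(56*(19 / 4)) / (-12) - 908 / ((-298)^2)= -2954095 / 133206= -22.18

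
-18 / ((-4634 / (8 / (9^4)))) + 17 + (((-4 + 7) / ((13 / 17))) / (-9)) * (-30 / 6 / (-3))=357337112 / 21958209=16.27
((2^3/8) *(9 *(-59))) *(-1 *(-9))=-4779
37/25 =1.48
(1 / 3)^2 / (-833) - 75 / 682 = -562957 / 5112954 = -0.11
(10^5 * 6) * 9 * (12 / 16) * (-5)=-20250000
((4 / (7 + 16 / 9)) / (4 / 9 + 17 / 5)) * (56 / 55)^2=0.12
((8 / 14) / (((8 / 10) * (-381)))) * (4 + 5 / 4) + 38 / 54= 9517 / 13716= 0.69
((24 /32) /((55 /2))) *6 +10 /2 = 284 /55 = 5.16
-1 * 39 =-39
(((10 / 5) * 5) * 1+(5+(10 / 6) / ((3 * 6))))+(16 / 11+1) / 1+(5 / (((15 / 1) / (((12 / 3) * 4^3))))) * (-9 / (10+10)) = -61933 / 2970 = -20.85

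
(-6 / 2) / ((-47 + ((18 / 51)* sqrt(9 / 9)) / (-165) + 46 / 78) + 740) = -109395 / 25291672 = -0.00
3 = 3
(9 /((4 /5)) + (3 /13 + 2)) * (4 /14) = 701 /182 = 3.85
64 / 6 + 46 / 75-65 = -1343 / 25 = -53.72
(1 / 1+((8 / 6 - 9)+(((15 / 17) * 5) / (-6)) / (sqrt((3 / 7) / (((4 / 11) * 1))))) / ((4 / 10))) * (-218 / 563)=13625 * sqrt(231) / 315843+11881 / 1689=7.69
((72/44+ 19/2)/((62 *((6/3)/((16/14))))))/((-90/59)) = -413/6138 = -0.07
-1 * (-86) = 86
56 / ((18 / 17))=476 / 9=52.89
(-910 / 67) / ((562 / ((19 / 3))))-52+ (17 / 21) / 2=-13639713 / 263578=-51.75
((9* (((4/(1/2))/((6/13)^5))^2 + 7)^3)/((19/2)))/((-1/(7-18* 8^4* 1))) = 193176497957475835974464266333314058913/890181748007442432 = 217007929436743258429.70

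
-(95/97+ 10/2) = -5.98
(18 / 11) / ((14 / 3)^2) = 81 / 1078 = 0.08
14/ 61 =0.23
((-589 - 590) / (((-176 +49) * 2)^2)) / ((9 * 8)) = -131 / 516128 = -0.00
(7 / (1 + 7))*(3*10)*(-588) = -15435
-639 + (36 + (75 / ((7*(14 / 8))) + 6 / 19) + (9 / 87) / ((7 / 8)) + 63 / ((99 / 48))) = -168065505 / 296989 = -565.90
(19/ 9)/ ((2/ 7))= 133/ 18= 7.39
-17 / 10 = -1.70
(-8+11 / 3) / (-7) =13 / 21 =0.62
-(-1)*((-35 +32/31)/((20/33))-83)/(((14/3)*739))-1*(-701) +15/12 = 4504338043/6414520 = 702.21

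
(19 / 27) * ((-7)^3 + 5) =-6422 / 27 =-237.85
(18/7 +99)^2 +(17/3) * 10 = 1524893/147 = 10373.42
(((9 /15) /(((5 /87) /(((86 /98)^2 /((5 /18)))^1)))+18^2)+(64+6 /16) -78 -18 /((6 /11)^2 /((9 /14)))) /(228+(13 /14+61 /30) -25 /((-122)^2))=8052111245883 /6190279791850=1.30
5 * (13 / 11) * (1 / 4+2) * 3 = 1755 / 44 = 39.89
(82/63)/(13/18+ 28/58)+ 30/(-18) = -0.59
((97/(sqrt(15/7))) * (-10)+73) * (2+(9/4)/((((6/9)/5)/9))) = 89863/8 - 119407 * sqrt(105)/12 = -90730.26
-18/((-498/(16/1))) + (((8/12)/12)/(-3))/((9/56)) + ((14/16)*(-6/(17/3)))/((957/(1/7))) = 202542773/437505948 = 0.46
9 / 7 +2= 23 / 7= 3.29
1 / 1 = 1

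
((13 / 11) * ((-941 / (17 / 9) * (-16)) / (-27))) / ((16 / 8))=-97864 / 561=-174.45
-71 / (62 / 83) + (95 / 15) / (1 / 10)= -31.72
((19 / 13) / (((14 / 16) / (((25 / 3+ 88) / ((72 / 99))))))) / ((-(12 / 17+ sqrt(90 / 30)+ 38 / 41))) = 47909227586 / 44330559 - 29343349409 * sqrt(3) / 44330559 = -65.75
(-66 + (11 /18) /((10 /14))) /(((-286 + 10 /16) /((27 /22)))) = 1066 /3805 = 0.28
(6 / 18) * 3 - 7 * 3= -20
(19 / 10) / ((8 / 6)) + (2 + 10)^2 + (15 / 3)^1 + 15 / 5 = 153.42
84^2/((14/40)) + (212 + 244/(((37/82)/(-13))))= 13342.16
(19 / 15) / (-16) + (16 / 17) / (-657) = -72017 / 893520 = -0.08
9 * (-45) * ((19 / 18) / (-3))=285 / 2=142.50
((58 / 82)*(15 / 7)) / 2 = 435 / 574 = 0.76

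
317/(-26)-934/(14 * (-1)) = 9923/182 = 54.52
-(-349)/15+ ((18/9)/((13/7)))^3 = 807913/32955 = 24.52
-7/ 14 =-1/ 2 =-0.50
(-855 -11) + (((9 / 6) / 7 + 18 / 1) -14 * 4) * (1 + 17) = -10823 / 7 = -1546.14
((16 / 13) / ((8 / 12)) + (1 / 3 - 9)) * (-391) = 104006 / 39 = 2666.82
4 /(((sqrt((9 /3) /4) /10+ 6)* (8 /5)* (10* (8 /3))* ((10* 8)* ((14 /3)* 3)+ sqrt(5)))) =15 /(8* (sqrt(3)+ 120)* (sqrt(5)+ 1120)) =0.00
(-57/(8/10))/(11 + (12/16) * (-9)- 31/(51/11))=14535/497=29.25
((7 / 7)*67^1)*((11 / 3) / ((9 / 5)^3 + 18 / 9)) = 8375 / 267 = 31.37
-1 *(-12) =12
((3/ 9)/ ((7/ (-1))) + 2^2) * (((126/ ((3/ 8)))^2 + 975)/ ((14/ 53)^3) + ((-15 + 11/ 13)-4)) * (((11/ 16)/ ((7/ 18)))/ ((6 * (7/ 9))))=1810906829228079/ 195767936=9250272.88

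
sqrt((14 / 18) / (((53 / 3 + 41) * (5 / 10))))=sqrt(462) / 132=0.16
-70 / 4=-35 / 2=-17.50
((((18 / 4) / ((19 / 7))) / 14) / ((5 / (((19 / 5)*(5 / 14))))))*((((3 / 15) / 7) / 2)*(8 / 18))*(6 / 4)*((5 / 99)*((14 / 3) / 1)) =1 / 13860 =0.00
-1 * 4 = -4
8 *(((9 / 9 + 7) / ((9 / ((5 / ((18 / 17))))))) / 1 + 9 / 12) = 3206 / 81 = 39.58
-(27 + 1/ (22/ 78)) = -336/ 11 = -30.55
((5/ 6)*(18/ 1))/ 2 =15/ 2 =7.50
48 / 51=16 / 17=0.94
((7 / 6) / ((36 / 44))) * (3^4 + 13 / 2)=13475 / 108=124.77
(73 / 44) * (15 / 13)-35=-18925 / 572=-33.09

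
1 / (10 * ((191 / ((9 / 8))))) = 9 / 15280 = 0.00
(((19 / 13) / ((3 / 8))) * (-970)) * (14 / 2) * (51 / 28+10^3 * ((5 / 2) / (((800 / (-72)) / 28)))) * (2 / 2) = 2166741380 / 13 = 166672413.85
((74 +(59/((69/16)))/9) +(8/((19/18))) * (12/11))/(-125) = -2174954/3244725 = -0.67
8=8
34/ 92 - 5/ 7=-111/ 322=-0.34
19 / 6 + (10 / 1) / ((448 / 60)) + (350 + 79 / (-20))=294467 / 840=350.56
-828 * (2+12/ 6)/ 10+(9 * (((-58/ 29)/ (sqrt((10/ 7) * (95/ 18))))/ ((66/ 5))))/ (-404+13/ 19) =-1656/ 5+9 * sqrt(133)/ 84293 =-331.20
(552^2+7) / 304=304711 / 304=1002.34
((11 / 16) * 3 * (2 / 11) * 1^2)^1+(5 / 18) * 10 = 227 / 72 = 3.15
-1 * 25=-25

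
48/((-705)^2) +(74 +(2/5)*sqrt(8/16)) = sqrt(2)/5 +12259966/165675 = 74.28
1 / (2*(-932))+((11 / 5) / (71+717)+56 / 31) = 102946611 / 56917240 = 1.81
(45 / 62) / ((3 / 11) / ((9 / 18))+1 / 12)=2970 / 2573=1.15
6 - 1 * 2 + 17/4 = 33/4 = 8.25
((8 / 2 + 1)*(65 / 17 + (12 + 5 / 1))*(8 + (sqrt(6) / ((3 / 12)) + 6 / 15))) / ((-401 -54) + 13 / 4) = -28320*sqrt(6) / 30719 -59472 / 30719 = -4.19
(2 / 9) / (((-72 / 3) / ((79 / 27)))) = -79 / 2916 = -0.03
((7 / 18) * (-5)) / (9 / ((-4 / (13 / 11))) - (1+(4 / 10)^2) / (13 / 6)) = 0.61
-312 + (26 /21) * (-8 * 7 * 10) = -3016 /3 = -1005.33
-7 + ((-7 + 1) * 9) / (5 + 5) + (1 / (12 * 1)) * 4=-181 / 15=-12.07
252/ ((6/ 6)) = 252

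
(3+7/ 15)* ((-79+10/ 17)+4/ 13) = -69044/ 255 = -270.76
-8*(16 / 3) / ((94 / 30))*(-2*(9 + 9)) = 23040 / 47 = 490.21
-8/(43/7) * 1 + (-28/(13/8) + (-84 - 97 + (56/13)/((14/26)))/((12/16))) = -417908/1677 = -249.20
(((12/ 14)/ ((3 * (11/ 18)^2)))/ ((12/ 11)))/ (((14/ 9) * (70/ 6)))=729/ 18865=0.04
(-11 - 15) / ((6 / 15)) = -65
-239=-239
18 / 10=9 / 5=1.80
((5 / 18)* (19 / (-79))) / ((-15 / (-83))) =-1577 / 4266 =-0.37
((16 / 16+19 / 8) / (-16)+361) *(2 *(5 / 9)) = 400.88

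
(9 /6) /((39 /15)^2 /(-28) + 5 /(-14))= -1050 /419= -2.51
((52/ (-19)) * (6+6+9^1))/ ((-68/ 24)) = 6552/ 323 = 20.28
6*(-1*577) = -3462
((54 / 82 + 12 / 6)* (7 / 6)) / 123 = 763 / 30258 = 0.03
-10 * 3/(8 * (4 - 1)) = -5/4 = -1.25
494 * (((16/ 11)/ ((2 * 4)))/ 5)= 988/ 55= 17.96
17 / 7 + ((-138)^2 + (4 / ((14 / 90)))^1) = 133505 / 7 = 19072.14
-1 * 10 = -10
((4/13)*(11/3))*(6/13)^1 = 88/169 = 0.52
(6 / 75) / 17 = 2 / 425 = 0.00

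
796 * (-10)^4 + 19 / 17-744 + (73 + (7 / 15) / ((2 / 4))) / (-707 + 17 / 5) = 1428033974681 / 179418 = 7959257.01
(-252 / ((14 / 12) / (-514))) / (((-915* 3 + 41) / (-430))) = 2983770 / 169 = 17655.44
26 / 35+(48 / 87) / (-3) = 1702 / 3045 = 0.56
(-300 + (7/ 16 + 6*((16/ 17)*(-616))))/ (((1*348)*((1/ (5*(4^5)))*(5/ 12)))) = -65770048/ 493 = -133407.81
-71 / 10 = -7.10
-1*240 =-240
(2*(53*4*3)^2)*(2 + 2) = 3235968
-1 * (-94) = 94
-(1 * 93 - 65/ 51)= -4678/ 51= -91.73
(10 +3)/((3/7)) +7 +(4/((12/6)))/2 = 115/3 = 38.33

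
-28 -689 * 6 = -4162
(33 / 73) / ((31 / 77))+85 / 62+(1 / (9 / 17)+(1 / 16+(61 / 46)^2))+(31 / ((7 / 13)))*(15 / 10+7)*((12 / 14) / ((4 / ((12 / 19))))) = 11624809531193 / 160491634128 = 72.43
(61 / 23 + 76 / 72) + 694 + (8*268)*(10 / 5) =2064083 / 414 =4985.71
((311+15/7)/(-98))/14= -548/2401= -0.23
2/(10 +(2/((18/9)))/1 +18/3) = 2/17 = 0.12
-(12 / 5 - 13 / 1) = 53 / 5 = 10.60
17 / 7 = 2.43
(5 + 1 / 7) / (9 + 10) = 36 / 133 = 0.27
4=4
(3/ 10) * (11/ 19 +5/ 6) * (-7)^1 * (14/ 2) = -20.76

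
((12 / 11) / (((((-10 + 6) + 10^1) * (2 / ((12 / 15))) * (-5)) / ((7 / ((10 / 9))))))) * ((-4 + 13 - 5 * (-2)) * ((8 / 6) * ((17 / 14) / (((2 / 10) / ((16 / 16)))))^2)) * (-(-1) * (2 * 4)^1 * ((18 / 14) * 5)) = -2372112 / 539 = -4400.95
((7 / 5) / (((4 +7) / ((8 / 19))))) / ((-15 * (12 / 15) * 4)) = -7 / 6270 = -0.00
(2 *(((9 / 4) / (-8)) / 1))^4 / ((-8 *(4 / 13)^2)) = -1108809 / 8388608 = -0.13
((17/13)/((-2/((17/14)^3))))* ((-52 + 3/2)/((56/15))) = 126534315/7990528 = 15.84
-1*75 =-75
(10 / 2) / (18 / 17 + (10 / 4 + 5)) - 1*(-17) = 5117 / 291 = 17.58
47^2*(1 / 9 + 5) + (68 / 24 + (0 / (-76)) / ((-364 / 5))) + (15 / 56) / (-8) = 45534361 / 4032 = 11293.24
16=16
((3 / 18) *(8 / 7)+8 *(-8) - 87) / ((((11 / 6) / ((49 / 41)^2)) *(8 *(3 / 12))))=-1086281 / 18491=-58.75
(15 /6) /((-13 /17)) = -3.27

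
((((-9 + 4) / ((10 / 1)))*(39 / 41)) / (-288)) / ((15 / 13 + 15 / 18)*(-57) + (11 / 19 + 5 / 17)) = -54587 / 3715202208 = -0.00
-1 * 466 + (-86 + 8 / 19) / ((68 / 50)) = -170843 / 323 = -528.93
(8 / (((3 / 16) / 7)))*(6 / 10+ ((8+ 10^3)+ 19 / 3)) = 13640704 / 45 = 303126.76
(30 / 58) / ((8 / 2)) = 15 / 116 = 0.13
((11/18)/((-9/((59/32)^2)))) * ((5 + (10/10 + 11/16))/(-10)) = 4097137/26542080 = 0.15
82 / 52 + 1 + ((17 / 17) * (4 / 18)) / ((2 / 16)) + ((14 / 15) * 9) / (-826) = 299903 / 69030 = 4.34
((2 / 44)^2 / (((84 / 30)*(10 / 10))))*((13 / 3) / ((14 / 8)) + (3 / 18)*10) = 145 / 47432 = 0.00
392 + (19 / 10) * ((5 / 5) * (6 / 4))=7897 / 20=394.85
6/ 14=0.43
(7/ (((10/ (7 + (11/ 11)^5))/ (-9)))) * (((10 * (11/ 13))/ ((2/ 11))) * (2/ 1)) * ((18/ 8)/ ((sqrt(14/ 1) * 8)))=-9801 * sqrt(14)/ 104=-352.62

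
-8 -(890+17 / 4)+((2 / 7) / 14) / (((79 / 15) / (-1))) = -13970499 / 15484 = -902.25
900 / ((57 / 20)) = 6000 / 19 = 315.79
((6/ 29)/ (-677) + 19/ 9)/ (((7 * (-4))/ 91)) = -6.86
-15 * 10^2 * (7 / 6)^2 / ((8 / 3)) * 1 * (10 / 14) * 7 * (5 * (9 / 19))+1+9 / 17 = -23424173 / 2584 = -9065.08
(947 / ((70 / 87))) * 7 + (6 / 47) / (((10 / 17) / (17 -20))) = 3871977 / 470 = 8238.25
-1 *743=-743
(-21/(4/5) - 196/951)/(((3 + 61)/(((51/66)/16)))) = -155533/7790592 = -0.02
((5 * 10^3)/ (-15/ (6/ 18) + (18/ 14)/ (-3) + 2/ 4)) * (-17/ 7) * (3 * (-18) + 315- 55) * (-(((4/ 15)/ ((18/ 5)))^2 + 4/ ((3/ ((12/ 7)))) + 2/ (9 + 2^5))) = -1008530680000/ 7741251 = -130280.06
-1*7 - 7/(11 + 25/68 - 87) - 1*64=-364677/5143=-70.91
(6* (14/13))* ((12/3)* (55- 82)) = -9072/13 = -697.85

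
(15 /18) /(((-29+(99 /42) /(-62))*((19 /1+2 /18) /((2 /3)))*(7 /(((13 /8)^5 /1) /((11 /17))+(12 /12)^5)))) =-206845299 /78131789824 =-0.00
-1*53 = -53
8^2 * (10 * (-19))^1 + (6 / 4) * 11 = -24287 / 2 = -12143.50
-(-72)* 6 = 432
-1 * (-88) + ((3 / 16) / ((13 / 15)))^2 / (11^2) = 460677097 / 5234944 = 88.00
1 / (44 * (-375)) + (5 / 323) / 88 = 1229 / 10659000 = 0.00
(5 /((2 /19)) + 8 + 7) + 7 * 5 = 195 /2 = 97.50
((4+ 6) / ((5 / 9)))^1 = 18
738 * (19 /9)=1558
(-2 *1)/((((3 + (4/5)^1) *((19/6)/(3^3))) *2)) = -2.24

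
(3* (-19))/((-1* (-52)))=-57/52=-1.10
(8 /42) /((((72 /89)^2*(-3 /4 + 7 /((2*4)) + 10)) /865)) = 6851665 /275562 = 24.86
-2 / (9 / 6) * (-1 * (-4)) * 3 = -16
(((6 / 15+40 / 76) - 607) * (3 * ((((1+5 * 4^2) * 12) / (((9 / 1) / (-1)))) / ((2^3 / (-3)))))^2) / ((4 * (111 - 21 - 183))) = 1133288091 / 47120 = 24051.11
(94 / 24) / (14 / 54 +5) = 423 / 568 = 0.74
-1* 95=-95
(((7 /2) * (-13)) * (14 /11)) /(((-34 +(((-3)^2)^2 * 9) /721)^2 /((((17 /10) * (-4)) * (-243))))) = -2735868079854 /31114942375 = -87.93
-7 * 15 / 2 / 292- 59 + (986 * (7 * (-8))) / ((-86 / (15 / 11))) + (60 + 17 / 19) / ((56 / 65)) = 4073510517 / 4592357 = 887.02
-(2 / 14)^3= -1 / 343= -0.00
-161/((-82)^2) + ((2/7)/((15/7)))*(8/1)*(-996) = -35718693/33620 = -1062.42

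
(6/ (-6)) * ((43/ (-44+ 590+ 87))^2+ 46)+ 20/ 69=-421300229/ 9215847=-45.71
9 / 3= 3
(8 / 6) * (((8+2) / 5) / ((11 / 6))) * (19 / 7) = 304 / 77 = 3.95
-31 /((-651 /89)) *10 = 890 /21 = 42.38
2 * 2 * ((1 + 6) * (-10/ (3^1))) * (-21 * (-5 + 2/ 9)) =-84280/ 9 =-9364.44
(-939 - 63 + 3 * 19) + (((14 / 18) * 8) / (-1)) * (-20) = -7385 / 9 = -820.56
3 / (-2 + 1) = -3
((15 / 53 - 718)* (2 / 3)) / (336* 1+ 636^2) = -38039 / 32184144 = -0.00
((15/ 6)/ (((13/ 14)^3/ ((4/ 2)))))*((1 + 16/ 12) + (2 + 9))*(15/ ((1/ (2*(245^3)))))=80707214000000/ 2197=36735190714.61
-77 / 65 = -1.18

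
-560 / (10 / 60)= -3360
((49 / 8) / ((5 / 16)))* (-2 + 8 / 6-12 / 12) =-98 / 3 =-32.67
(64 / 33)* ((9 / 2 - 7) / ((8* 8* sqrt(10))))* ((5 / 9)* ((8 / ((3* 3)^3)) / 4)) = -5* sqrt(10) / 433026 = -0.00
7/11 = 0.64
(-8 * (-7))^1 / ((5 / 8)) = 448 / 5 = 89.60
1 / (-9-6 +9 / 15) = -5 / 72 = -0.07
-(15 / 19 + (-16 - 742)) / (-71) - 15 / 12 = -64293 / 5396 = -11.91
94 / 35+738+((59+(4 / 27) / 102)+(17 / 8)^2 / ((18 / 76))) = 1262713841 / 1542240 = 818.75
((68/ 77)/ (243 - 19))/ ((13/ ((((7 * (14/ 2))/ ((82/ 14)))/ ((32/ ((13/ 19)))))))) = 119/ 2193664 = 0.00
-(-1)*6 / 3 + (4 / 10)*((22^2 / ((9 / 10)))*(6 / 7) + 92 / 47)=187.16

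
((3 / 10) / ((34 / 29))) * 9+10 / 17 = 983 / 340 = 2.89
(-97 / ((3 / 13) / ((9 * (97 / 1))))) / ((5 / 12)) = -4403412 / 5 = -880682.40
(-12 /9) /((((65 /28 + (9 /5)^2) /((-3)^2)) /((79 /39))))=-221200 /50609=-4.37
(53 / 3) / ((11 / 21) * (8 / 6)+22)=1113 / 1430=0.78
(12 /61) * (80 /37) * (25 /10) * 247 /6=98800 /2257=43.77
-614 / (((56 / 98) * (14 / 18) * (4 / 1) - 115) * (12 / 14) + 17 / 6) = 8596 / 1319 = 6.52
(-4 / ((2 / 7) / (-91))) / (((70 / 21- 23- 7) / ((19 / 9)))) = -12103 / 120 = -100.86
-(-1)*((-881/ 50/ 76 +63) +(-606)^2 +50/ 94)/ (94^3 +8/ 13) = 852795514909/ 1928451360000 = 0.44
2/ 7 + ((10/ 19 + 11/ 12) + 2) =5951/ 1596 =3.73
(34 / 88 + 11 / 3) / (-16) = -535 / 2112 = -0.25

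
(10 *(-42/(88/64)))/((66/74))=-41440/121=-342.48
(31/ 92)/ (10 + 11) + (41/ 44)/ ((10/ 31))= 617303/ 212520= 2.90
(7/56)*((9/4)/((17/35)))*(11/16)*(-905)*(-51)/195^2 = 41811/86528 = 0.48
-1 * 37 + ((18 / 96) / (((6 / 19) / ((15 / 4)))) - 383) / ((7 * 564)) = -398861 / 10752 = -37.10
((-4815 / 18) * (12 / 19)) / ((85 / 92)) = -59064 / 323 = -182.86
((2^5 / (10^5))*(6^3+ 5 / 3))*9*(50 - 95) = -17631 / 625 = -28.21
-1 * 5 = -5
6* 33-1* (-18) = 216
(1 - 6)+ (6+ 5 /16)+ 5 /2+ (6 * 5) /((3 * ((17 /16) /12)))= 31757 /272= 116.75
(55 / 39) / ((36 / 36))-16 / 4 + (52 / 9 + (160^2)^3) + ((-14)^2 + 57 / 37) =72628568064868954 / 4329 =16777216000200.73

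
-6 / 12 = -1 / 2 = -0.50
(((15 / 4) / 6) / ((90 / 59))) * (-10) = -295 / 72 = -4.10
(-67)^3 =-300763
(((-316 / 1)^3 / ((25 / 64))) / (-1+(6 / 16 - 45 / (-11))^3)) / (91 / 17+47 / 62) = -1450540466880643072 / 9664235009625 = -150093.67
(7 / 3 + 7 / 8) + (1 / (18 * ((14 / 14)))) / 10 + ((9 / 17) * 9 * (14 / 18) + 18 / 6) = 60709 / 6120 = 9.92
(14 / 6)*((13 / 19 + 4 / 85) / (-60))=-8267 / 290700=-0.03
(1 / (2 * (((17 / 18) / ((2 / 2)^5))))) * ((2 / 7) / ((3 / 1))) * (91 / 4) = 39 / 34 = 1.15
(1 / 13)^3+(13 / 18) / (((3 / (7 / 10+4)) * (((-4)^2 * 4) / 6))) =1348127 / 12654720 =0.11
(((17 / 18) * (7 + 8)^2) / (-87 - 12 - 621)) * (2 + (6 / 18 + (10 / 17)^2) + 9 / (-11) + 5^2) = -7.93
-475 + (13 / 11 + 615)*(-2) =-18781 / 11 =-1707.36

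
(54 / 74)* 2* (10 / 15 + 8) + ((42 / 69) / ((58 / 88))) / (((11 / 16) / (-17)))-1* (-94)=2068398 / 24679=83.81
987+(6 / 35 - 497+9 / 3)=17261 / 35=493.17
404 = 404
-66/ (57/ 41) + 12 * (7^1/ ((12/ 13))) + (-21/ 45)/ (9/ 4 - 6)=186607/ 4275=43.65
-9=-9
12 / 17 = 0.71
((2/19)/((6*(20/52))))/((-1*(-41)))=13/11685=0.00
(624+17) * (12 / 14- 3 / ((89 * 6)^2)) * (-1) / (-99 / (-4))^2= -1462262020 / 1630308141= -0.90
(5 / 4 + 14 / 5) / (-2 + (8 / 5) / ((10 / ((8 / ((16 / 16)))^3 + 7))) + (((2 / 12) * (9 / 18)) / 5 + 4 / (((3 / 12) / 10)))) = 1215 / 72317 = 0.02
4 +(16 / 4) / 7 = 4.57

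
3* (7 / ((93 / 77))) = 539 / 31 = 17.39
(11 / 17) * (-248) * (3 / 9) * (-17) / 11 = 82.67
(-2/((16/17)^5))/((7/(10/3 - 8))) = 1419857/786432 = 1.81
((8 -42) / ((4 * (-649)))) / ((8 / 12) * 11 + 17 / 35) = 1785 / 1065658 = 0.00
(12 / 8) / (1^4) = 3 / 2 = 1.50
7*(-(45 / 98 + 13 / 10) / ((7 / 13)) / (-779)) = 5603 / 190855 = 0.03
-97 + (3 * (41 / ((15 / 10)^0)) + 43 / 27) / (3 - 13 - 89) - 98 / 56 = -1069291 / 10692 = -100.01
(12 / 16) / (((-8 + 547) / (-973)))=-1.35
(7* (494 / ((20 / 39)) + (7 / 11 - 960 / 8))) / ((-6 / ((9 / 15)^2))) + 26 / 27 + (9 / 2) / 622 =-4081271399 / 11545875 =-353.48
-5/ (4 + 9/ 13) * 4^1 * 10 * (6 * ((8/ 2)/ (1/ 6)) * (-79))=484878.69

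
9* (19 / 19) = 9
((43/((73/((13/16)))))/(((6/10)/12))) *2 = 2795/146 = 19.14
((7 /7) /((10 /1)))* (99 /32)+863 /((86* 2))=73297 /13760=5.33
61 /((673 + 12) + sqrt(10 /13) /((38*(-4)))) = 4636*sqrt(130) /70466333595 + 1255020832 /14093266719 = 0.09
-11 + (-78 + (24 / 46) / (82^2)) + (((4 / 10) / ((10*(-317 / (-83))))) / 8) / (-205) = -1090798346269 / 12256171000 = -89.00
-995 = -995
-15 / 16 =-0.94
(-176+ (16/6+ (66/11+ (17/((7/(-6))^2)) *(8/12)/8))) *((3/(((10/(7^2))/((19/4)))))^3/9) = -80514296051/12800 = -6290179.38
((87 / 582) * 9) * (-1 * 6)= -783 / 97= -8.07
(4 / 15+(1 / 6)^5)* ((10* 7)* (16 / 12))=24.90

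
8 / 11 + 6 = 74 / 11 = 6.73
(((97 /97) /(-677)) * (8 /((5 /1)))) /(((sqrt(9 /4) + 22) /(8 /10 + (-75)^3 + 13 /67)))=2261244672 /53296825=42.43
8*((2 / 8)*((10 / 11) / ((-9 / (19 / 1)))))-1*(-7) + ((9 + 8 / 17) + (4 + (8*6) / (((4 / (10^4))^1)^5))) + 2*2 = 4687500000000000020.63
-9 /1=-9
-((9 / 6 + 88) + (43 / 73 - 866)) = 113283 / 146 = 775.91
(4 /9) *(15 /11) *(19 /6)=190 /99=1.92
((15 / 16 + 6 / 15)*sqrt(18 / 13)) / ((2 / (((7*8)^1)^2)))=31458*sqrt(26) / 65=2467.77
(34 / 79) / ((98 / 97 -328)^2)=159953 / 39738245198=0.00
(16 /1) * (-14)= -224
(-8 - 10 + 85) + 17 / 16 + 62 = 2081 / 16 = 130.06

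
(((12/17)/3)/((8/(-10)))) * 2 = -10/17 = -0.59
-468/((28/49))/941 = -819/941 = -0.87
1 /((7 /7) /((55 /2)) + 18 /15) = 55 /68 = 0.81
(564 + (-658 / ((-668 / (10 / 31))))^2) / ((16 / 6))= 45355966743 / 214410632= 211.54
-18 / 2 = -9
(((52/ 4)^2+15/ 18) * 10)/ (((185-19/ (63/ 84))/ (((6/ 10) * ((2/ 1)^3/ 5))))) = 24456/ 2395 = 10.21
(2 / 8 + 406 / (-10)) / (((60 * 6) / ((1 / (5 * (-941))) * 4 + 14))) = -8858977 / 5646000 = -1.57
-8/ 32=-1/ 4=-0.25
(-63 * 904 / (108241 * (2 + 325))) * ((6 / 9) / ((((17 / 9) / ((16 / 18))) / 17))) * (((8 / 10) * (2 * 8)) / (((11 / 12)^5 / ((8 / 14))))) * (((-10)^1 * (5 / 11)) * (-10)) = -92137114828800 / 20901353227909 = -4.41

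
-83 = -83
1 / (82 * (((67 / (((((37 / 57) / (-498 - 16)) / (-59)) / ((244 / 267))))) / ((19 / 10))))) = 3293 / 406530947360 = 0.00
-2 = -2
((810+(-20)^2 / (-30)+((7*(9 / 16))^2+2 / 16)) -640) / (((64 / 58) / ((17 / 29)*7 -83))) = -18922189 / 1536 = -12319.13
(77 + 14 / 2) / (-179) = -84 / 179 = -0.47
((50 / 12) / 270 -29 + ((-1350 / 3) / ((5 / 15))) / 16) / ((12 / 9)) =-73457 / 864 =-85.02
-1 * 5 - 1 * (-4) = -1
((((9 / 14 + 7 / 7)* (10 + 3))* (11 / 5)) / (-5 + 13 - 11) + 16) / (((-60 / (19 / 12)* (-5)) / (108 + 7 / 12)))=1757747 / 9072000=0.19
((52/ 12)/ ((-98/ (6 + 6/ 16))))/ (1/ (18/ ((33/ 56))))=-663/ 77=-8.61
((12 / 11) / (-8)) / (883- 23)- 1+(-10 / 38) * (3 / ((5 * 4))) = -373727 / 359480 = -1.04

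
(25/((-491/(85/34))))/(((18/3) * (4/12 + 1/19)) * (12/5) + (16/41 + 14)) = -486875/76299436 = -0.01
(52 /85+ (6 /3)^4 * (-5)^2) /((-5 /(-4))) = 320.49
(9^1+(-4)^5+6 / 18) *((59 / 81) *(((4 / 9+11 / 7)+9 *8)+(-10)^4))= -113982936148 / 15309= -7445485.41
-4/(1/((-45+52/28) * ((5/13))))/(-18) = -3020/819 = -3.69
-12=-12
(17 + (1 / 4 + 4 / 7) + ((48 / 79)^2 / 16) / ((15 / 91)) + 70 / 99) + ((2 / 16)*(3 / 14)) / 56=361730762509 / 19376058240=18.67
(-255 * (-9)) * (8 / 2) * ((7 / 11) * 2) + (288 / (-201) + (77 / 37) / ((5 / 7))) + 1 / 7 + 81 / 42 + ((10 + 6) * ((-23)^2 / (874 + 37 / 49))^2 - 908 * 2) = 34638508735432528783 / 3506972661770270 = 9877.04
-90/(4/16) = -360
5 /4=1.25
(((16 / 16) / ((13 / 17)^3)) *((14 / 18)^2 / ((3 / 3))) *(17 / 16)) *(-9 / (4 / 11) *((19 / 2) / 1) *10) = -4276692805 / 1265472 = -3379.52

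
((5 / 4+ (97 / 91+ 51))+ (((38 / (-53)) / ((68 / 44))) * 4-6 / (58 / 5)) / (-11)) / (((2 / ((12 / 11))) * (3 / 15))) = 84007644375 / 575412838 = 146.00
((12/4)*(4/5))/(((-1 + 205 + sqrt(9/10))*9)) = 544/416151 - 4*sqrt(10)/2080755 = 0.00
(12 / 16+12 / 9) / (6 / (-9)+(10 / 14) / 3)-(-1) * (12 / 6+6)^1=113 / 36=3.14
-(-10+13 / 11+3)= 64 / 11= 5.82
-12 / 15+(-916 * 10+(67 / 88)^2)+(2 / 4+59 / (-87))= -30858084757 / 3368640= -9160.40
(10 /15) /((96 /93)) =31 /48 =0.65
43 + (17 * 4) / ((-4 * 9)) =370 / 9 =41.11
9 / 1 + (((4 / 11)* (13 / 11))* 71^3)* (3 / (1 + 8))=18614639 / 363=51280.00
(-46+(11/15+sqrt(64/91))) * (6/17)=-1358/85+48 * sqrt(91)/1547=-15.68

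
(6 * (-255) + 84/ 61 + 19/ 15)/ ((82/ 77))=-107609887/ 75030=-1434.22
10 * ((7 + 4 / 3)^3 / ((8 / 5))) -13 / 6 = 390391 / 108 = 3614.73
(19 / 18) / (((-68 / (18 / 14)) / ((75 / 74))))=-1425 / 70448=-0.02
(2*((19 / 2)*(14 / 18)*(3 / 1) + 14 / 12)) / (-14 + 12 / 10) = -175 / 48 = -3.65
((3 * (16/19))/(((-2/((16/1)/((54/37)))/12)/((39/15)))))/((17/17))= -123136/285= -432.06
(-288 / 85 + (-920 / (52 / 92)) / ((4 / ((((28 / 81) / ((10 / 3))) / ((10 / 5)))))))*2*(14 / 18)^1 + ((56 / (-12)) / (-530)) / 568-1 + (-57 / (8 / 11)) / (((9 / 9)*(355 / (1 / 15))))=-395146418209 / 10104219450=-39.11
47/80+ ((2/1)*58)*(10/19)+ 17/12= 287539/4560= 63.06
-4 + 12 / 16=-13 / 4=-3.25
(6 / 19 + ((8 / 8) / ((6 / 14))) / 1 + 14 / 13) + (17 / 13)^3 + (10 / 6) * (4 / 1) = 527170 / 41743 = 12.63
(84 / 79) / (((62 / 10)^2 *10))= 210 / 75919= 0.00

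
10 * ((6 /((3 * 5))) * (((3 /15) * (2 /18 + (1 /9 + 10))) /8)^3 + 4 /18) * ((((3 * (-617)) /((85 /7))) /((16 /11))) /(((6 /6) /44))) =-218011057033 /20655000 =-10554.88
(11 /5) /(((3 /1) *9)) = 11 /135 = 0.08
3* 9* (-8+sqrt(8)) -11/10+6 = -2111/10+54* sqrt(2) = -134.73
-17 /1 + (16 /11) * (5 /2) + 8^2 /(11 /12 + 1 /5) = 32391 /737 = 43.95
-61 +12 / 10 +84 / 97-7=-31978 / 485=-65.93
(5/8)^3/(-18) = -0.01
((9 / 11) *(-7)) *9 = -567 / 11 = -51.55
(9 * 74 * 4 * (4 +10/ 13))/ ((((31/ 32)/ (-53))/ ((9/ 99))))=-9036288/ 143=-63190.83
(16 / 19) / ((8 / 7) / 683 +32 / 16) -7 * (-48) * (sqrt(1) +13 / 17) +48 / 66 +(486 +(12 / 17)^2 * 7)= 2588215862 / 2388585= 1083.58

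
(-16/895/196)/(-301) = 4/13200355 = 0.00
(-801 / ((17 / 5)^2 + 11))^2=44555625 / 35344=1260.63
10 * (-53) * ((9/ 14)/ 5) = -477/ 7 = -68.14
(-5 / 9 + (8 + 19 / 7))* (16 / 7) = 10240 / 441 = 23.22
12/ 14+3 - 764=-760.14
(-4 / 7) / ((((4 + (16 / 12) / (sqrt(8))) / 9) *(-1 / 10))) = 6480 / 497 -540 *sqrt(2) / 497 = 11.50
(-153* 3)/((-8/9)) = 4131/8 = 516.38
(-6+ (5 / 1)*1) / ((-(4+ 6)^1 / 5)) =1 / 2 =0.50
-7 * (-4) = 28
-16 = -16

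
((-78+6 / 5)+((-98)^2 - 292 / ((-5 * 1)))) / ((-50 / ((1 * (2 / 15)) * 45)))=-143784 / 125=-1150.27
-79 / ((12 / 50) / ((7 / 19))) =-13825 / 114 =-121.27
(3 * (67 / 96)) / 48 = 67 / 1536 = 0.04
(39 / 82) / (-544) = -39 / 44608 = -0.00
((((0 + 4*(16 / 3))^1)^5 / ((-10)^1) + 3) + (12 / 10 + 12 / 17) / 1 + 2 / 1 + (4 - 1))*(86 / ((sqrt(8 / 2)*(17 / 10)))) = -784887677228 / 70227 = -11176437.51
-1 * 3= -3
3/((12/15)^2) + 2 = 107/16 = 6.69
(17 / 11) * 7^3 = 5831 / 11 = 530.09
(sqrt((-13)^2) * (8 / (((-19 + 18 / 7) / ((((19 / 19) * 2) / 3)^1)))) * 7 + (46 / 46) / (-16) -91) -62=-1007977 / 5520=-182.60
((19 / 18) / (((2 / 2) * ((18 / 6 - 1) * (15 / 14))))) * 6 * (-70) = -1862 / 9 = -206.89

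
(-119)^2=14161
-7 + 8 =1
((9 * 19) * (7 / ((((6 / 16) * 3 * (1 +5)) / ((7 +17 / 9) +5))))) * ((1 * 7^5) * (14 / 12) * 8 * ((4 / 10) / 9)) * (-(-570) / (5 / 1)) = 475678436800 / 243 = 1957524431.28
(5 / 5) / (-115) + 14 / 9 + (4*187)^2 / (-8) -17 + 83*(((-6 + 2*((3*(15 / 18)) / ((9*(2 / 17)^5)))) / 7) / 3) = 19092155837 / 695520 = 27450.19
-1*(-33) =33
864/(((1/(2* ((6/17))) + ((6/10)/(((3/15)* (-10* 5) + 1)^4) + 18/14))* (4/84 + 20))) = 5555329920/348353503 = 15.95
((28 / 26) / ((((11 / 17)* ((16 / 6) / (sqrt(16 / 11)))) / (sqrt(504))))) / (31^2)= 0.02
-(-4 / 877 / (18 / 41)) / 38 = 41 / 149967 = 0.00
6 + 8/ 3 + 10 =56/ 3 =18.67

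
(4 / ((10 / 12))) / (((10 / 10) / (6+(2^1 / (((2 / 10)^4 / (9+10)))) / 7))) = 571008 / 35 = 16314.51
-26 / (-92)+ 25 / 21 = 1.47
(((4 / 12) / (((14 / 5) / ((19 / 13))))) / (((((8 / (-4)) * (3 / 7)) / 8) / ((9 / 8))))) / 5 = -19 / 52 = -0.37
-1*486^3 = -114791256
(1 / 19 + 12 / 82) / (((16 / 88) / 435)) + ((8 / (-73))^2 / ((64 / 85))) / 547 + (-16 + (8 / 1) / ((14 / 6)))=14734034121033 / 31790586478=463.47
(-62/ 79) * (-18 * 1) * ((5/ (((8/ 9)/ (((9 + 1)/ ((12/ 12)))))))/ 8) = 62775/ 632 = 99.33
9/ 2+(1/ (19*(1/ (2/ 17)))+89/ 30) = 36206/ 4845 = 7.47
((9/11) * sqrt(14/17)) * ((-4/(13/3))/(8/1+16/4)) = -9 * sqrt(238)/2431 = -0.06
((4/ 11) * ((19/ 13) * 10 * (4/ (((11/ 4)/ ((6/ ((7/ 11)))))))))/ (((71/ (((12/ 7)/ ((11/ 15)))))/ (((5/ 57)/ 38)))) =576000/ 103976873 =0.01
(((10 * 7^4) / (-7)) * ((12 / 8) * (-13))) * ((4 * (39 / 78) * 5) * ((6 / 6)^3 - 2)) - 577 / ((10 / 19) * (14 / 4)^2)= -163890176 / 245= -668939.49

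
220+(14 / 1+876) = 1110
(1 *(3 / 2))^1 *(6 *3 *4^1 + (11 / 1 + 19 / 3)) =134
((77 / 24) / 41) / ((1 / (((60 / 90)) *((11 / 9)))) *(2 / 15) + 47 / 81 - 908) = -0.00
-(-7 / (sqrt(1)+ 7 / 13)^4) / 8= 199927 / 1280000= 0.16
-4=-4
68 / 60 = 17 / 15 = 1.13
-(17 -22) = 5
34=34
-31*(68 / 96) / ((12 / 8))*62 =-16337 / 18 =-907.61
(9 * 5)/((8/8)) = 45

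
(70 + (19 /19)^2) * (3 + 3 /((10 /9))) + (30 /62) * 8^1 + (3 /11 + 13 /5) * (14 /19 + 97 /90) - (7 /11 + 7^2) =1061690279 /2915550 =364.15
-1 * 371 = -371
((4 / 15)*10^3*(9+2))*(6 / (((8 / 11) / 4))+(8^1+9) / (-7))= 1883200 / 21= 89676.19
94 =94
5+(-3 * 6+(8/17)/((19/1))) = -4191/323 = -12.98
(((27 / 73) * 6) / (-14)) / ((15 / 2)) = -54 / 2555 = -0.02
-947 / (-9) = 947 / 9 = 105.22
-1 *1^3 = -1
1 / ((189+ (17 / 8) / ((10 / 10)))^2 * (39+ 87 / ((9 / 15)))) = 8 / 53770343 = 0.00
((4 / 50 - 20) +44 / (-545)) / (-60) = 0.33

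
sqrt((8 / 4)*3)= sqrt(6)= 2.45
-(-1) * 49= 49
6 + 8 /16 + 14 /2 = 27 /2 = 13.50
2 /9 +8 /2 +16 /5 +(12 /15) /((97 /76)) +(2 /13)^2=5955106 /737685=8.07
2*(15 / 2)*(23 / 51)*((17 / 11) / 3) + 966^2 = 30794263 / 33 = 933159.48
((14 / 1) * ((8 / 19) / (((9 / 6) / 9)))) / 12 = 56 / 19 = 2.95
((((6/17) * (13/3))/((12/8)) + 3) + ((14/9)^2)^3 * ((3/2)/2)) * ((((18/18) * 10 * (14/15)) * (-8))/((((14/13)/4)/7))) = -256870857152/9034497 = -28432.23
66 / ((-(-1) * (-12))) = -11 / 2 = -5.50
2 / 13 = 0.15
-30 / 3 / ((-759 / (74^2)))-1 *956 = -883.85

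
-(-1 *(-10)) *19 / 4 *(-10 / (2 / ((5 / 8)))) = 2375 / 16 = 148.44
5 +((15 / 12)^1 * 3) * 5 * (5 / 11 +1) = 355 / 11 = 32.27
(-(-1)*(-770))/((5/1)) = -154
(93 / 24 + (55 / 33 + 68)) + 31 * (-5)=-1955 / 24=-81.46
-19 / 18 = -1.06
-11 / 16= -0.69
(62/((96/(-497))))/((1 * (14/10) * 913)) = -11005/43824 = -0.25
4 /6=0.67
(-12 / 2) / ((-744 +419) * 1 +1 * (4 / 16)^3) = 128 / 6933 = 0.02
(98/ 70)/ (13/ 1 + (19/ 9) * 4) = 63/ 965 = 0.07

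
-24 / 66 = -4 / 11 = -0.36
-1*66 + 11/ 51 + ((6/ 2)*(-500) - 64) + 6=-1623.78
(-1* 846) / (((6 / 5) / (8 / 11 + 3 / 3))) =-1217.73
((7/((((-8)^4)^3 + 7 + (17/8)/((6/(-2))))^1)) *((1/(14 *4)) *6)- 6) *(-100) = 197912093017440/329853488363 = 600.00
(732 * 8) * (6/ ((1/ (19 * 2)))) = 1335168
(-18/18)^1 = -1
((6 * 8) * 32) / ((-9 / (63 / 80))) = -134.40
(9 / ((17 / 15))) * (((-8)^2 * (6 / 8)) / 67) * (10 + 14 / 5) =82944 / 1139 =72.82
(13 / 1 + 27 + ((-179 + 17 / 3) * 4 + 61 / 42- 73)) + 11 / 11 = -30403 / 42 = -723.88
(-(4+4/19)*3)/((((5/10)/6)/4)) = -11520/19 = -606.32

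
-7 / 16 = -0.44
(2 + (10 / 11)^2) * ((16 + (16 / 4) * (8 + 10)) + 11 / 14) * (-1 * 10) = -2509.48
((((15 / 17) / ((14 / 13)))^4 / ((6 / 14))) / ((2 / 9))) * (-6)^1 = -13013105625 / 458363248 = -28.39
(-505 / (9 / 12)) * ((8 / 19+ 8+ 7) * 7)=-4143020 / 57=-72684.56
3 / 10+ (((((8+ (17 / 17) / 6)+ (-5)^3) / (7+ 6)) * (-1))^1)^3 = 1723072333 / 2372760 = 726.19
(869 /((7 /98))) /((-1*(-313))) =12166 /313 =38.87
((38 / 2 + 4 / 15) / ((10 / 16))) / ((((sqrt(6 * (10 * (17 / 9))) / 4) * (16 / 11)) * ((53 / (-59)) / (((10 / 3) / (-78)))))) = 11033 * sqrt(255) / 465075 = 0.38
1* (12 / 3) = 4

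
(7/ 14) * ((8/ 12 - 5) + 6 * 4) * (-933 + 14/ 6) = -82364/ 9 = -9151.56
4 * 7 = 28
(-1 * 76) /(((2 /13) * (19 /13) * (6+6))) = -169 /6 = -28.17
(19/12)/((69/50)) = 475/414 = 1.15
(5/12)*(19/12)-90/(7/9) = -115975/1008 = -115.05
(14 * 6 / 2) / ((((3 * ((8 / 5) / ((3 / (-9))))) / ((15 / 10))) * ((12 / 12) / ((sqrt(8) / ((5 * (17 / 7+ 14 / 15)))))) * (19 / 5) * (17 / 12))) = -11025 * sqrt(2) / 114019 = -0.14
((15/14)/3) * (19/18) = 95/252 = 0.38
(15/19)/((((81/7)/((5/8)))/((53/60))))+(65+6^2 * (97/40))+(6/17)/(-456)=637694419/4186080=152.34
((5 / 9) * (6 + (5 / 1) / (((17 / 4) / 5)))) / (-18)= -505 / 1377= -0.37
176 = 176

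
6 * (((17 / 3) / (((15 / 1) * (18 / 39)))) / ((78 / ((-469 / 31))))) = -7973 / 8370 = -0.95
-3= -3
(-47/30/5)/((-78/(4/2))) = 47/5850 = 0.01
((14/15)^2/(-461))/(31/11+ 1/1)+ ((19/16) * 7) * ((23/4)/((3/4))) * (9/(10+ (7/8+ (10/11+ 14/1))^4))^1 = 10129938093659846/1158466940163581175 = 0.01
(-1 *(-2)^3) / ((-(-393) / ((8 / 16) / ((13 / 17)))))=68 / 5109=0.01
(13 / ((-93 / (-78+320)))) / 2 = -1573 / 93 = -16.91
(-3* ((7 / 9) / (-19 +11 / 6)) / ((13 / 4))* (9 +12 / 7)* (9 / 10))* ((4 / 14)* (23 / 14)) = 12420 / 65611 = 0.19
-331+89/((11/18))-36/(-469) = -955895/5159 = -185.29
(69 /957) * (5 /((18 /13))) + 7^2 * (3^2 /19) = 2560627 /109098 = 23.47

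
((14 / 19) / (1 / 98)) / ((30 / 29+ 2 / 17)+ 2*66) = 169099 / 311809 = 0.54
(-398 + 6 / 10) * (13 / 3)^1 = -25831 / 15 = -1722.07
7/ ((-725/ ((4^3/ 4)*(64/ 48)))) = -448/ 2175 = -0.21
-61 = -61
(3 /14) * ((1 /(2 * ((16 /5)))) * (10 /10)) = 15 /448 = 0.03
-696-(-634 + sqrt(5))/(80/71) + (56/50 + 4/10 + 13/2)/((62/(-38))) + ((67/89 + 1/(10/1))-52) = -191.37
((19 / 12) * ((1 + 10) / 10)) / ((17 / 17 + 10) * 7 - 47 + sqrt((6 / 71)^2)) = 14839 / 256320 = 0.06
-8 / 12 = -2 / 3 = -0.67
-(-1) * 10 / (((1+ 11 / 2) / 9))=180 / 13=13.85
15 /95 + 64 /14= 629 /133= 4.73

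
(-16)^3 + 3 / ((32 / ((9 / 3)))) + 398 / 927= -121482665 / 29664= -4095.29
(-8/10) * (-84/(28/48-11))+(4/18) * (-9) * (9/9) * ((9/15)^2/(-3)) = -3882/625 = -6.21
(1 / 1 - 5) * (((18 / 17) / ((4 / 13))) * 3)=-702 / 17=-41.29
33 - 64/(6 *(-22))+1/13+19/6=31513/858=36.73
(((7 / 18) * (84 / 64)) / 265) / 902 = 49 / 22946880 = 0.00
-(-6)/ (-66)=-1/ 11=-0.09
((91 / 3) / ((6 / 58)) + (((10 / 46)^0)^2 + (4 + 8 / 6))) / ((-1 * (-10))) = 1348 / 45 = 29.96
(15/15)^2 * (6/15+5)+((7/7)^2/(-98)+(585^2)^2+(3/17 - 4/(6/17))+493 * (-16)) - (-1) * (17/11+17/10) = 16097275639140382/137445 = 117117942734.48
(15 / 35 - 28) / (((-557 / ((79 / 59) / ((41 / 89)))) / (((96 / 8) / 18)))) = 2713966 / 28295043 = 0.10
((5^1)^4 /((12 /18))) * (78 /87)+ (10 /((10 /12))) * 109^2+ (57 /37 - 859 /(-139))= 21390698183 /149147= 143420.24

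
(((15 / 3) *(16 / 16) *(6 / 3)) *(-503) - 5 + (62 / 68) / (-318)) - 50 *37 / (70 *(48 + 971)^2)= -395687352931897 / 78587313924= -5035.00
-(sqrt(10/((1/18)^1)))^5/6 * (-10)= 324000 * sqrt(5)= 724486.02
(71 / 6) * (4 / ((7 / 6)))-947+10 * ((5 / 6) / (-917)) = -356230 / 393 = -906.44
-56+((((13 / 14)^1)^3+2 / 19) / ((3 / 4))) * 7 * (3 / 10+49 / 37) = -87356089 / 2066820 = -42.27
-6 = -6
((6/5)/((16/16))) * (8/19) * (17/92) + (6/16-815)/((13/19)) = -270532039/227240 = -1190.51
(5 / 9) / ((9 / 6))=0.37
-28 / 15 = -1.87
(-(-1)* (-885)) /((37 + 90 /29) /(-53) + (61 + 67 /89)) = -24212361 /1668769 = -14.51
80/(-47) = -80/47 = -1.70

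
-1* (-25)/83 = 25/83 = 0.30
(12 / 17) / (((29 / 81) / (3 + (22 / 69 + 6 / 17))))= 1395468 / 192763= 7.24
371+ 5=376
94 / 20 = 47 / 10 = 4.70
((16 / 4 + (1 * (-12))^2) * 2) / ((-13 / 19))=-5624 / 13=-432.62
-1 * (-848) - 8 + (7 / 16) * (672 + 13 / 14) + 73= 38637 / 32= 1207.41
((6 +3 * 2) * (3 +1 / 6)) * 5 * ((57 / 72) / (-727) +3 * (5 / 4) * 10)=62156695 / 8724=7124.79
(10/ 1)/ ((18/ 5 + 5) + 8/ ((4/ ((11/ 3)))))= 150/ 239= 0.63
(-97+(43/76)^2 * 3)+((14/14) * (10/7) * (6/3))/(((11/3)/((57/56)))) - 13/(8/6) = -326881859/3113264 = -105.00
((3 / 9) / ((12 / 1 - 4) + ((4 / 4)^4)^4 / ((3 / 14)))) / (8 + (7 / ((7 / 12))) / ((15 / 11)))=5 / 3192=0.00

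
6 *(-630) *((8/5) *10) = -60480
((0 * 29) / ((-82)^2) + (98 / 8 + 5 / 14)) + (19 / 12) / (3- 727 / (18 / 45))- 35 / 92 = 1127870 / 92253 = 12.23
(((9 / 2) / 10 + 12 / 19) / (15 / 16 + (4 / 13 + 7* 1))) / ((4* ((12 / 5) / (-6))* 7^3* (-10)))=5343 / 223533100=0.00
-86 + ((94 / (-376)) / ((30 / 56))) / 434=-79981 / 930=-86.00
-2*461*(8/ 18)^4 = -236032/ 6561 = -35.98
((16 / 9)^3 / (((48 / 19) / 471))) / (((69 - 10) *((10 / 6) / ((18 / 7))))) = 1527296 / 55755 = 27.39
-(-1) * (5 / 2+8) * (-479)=-10059 / 2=-5029.50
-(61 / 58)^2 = -3721 / 3364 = -1.11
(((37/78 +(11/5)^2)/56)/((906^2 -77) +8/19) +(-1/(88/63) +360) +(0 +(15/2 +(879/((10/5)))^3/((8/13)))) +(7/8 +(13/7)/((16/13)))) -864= 137952141.21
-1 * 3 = -3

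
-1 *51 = -51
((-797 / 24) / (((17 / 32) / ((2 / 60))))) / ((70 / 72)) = -6376 / 2975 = -2.14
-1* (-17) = 17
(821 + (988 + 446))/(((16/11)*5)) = 4961/16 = 310.06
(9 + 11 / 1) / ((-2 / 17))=-170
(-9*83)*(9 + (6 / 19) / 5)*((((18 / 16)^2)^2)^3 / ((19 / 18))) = -1634844219208877943 / 62019327754240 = -26360.24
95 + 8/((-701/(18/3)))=66547/701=94.93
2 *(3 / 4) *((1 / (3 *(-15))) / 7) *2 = -1 / 105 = -0.01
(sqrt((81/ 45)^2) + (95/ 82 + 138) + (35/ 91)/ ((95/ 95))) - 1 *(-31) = 918589/ 5330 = 172.34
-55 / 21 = -2.62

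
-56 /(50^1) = -28 /25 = -1.12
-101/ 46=-2.20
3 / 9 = 1 / 3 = 0.33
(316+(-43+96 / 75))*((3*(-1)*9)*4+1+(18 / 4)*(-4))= -34285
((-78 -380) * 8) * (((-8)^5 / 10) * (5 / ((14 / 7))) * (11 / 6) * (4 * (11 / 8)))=907968512 / 3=302656170.67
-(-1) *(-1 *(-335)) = 335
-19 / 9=-2.11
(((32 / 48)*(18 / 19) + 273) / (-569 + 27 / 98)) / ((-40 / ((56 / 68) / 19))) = 1783257 / 3420456950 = 0.00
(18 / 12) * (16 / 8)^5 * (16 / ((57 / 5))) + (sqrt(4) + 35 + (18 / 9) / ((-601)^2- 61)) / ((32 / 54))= 2375157761 / 18297760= 129.81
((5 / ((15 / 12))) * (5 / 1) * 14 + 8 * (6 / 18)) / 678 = 424 / 1017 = 0.42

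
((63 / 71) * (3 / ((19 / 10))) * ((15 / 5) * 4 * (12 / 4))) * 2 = 136080 / 1349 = 100.87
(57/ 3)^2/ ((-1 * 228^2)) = -1/ 144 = -0.01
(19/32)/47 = 19/1504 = 0.01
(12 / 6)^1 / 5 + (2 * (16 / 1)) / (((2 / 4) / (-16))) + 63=-4803 / 5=-960.60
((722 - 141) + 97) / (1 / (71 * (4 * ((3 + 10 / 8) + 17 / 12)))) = 1091128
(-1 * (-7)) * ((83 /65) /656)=581 /42640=0.01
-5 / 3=-1.67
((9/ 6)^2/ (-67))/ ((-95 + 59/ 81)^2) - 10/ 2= -78133443689/ 15626676928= -5.00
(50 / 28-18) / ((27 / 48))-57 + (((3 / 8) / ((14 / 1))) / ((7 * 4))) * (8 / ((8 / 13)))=-85.81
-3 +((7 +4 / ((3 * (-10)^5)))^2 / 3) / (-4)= -478123950001 / 67500000000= -7.08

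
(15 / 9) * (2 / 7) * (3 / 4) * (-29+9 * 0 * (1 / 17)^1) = -145 / 14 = -10.36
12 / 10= 6 / 5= 1.20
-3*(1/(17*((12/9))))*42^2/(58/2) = -3969/493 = -8.05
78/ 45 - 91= -1339/ 15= -89.27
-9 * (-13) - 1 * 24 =93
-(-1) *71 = 71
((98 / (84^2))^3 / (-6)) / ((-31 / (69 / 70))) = 23 / 1619896320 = 0.00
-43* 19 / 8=-817 / 8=-102.12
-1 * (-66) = 66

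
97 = 97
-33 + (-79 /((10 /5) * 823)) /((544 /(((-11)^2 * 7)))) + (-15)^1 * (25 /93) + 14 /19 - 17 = -28147666541 /527404736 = -53.37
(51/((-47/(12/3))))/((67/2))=-408/3149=-0.13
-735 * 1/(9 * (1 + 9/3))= -245/12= -20.42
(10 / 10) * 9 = 9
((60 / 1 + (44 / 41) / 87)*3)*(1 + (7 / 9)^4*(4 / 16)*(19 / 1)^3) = 882730525748 / 7801029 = 113155.65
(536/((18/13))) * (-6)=-6968/3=-2322.67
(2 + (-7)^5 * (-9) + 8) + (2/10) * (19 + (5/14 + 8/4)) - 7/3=31767737/210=151274.94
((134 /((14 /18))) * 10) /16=3015 /28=107.68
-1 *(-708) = 708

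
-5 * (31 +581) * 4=-12240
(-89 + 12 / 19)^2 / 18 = 2819041 / 6498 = 433.83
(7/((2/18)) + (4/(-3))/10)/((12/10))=943/18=52.39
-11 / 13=-0.85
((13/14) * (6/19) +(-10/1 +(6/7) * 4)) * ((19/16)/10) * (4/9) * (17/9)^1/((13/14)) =-2839/4212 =-0.67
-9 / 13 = -0.69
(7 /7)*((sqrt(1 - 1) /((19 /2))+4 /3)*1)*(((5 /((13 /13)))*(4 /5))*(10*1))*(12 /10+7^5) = 2689312 /3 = 896437.33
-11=-11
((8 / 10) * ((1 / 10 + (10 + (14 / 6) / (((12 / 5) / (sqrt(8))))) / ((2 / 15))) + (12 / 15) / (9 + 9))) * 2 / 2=35 * sqrt(2) / 3 + 13526 / 225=76.61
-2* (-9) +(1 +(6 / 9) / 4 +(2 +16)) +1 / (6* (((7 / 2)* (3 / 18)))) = 1573 / 42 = 37.45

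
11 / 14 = 0.79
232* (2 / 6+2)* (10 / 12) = 451.11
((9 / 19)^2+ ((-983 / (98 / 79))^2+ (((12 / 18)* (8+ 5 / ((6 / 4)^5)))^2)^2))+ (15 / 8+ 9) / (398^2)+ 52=195154192377400534637786616407 / 310217009110779783412512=629089.27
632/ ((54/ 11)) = 128.74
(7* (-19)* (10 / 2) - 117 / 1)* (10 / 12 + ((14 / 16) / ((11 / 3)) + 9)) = -1039669 / 132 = -7876.28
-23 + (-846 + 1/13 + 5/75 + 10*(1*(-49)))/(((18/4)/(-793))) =31776919/135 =235384.59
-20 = -20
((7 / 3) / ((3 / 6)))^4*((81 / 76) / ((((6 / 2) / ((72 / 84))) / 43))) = 117992 / 19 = 6210.11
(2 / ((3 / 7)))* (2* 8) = 224 / 3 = 74.67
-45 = -45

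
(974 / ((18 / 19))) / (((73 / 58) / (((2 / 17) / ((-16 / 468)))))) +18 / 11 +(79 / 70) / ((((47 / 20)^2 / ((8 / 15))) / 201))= -588379473387 / 211085413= -2787.40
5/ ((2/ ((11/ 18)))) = 55/ 36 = 1.53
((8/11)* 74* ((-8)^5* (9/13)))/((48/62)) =-225509376/143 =-1576988.64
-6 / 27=-2 / 9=-0.22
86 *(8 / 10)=344 / 5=68.80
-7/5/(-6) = 7/30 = 0.23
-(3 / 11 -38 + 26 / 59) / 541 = 24199 / 351109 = 0.07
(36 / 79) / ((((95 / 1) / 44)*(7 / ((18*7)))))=28512 / 7505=3.80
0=0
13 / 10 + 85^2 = 72263 / 10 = 7226.30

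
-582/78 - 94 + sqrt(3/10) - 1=-1332/13 + sqrt(30)/10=-101.91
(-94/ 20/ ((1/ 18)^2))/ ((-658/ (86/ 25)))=6966/ 875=7.96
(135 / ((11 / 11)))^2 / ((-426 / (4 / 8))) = -6075 / 284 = -21.39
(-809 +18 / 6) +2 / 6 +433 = -1118 / 3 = -372.67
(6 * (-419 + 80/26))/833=-32442/10829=-3.00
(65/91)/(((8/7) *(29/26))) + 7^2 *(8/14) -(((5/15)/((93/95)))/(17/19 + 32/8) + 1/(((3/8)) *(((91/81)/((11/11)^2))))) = 7153397789/273896532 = 26.12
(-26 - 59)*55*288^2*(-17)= 6591974400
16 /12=1.33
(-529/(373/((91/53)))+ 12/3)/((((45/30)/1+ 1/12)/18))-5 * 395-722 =-1006340475/375611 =-2679.21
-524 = -524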